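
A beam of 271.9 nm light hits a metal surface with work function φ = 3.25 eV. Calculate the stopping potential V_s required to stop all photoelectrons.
1.3099 V

The stopping potential V_s satisfies: eV_s = KE_max

First, find KE_max using Einstein's equation:
E_photon = hc/λ = 4.5599 eV
KE_max = E_photon - φ = 4.5599 - 3.25 = 1.3099 eV

Since eV_s = KE_max:
V_s = KE_max/e = 1.3099 V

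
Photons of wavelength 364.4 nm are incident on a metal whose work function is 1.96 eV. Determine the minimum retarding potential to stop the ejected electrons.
1.4424 V

The stopping potential V_s satisfies: eV_s = KE_max

First, find KE_max using Einstein's equation:
E_photon = hc/λ = 3.4024 eV
KE_max = E_photon - φ = 3.4024 - 1.96 = 1.4424 eV

Since eV_s = KE_max:
V_s = KE_max/e = 1.4424 V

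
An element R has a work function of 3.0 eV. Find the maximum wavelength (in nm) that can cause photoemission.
413.28 nm

The threshold wavelength is when the photon energy equals the work function:
hc/λ₀ = φ

Solving for λ₀:
λ₀ = hc/φ = (6.626×10⁻³⁴ J·s)(3×10⁸ m/s) / (3.0 eV × 1.602×10⁻¹⁹ J/eV)
λ₀ = 413.28 nm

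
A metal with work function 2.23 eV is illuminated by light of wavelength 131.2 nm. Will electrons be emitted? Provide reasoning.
Yes

For photoemission, the photon energy must exceed the work function.

Photon energy: E = hc/λ = 9.4500 eV
Work function: φ = 2.23 eV

Since E_photon (9.4500 eV) > φ (2.23 eV), photoemission WILL occur.
The threshold wavelength is λ₀ = hc/φ = 556.0 nm.
Since 131.2 nm < 556.0 nm, the light has sufficient energy.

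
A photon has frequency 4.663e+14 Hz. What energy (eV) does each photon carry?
1.9285 eV

Using E = hf:

E = hf = (6.626×10⁻³⁴ J·s)(4.663e+14 Hz)
E = 1.9285 eV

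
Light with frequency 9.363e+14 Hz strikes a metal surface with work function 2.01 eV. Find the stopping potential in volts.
1.8622 V

The stopping potential V_s satisfies: eV_s = KE_max

First, find KE_max using Einstein's equation:
E_photon = hf = (6.626×10⁻³⁴ J·s)(9.363e+14 Hz) = 3.8722 eV
KE_max = E_photon - φ = 3.8722 - 2.01 = 1.8622 eV

Since eV_s = KE_max:
V_s = KE_max/e = 1.8622 V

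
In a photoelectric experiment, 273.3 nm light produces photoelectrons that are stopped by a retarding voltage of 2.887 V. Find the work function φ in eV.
1.65 eV

The stopping potential gives the maximum kinetic energy: KE_max = eV_s = 2.887 eV

From Einstein's photoelectric equation: KE_max = hc/λ - φ
Rearranging: φ = hc/λ - KE_max

Calculate photon energy:
E_photon = hc/λ = (6.626×10⁻³⁴ J·s)(3×10⁸ m/s) / (273.3×10⁻⁹ m) = 4.5366 eV

Therefore:
φ = 4.5366 - 2.887 = 1.65 eV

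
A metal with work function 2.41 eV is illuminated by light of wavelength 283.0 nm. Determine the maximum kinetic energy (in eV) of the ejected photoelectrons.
1.9711 eV

Using Einstein's photoelectric equation: KE_max = hf - φ = hc/λ - φ

First, calculate the photon energy:
E_photon = hc/λ = (6.626×10⁻³⁴ J·s)(3×10⁸ m/s) / (283.0×10⁻⁹ m)
E_photon = 4.3811 eV

Then, the maximum kinetic energy:
KE_max = E_photon - φ = 4.3811 eV - 2.41 eV = 1.9711 eV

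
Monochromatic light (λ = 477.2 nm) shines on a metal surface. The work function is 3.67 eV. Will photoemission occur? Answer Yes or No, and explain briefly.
No

For photoemission, the photon energy must exceed the work function.

Photon energy: E = hc/λ = 2.5982 eV
Work function: φ = 3.67 eV

Since E_photon (2.5982 eV) < φ (3.67 eV), photoemission will NOT occur.
The threshold wavelength is λ₀ = hc/φ = 337.8 nm.
Since 477.2 nm > 337.8 nm, the photons lack sufficient energy.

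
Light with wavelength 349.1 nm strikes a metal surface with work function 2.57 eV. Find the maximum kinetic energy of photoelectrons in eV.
0.9815 eV

Using Einstein's photoelectric equation: KE_max = hf - φ = hc/λ - φ

First, calculate the photon energy:
E_photon = hc/λ = (6.626×10⁻³⁴ J·s)(3×10⁸ m/s) / (349.1×10⁻⁹ m)
E_photon = 3.5515 eV

Then, the maximum kinetic energy:
KE_max = E_photon - φ = 3.5515 eV - 2.57 eV = 0.9815 eV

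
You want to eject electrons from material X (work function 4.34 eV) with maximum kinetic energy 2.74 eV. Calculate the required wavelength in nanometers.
175.12 nm

From Einstein's equation: KE_max = hc/λ - φ

Rearranging for λ:
hc/λ = KE_max + φ
λ = hc/(KE_max + φ)

Required photon energy:
E_photon = KE_max + φ = 2.74 + 4.34 = 7.08 eV

Required wavelength:
λ = hc/E_photon = (6.626×10⁻³⁴)(3×10⁸) / (7.08 × 1.602×10⁻¹⁹)
λ = 175.12 nm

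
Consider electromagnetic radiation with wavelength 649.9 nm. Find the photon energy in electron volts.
1.9077 eV

Using E = hf = hc/λ:

E = hc/λ = (6.626×10⁻³⁴ J·s)(3×10⁸ m/s) / (649.9×10⁻⁹ m)
E = 1.9077 eV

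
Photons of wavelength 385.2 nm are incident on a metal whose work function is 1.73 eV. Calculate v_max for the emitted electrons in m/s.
7.2365e+05 m/s

First, find the maximum kinetic energy:
E_photon = hc/λ = 3.2187 eV
KE_max = E_photon - φ = 3.2187 - 1.73 = 1.4887 eV

Convert to Joules: KE_max = 1.4887 × 1.602×10⁻¹⁹ J = 2.3852e-19 J

Then use KE = ½mv² to find velocity:
v = √(2·KE/m) = √(2 × 2.3852e-19 J / 9.109e-31 kg)
v = 7.2365e+05 m/s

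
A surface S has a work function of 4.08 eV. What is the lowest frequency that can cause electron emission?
9.8654e+14 Hz

The threshold frequency is when the photon energy equals the work function:
hf₀ = φ

Solving for f₀:
f₀ = φ/h = (4.08 eV × 1.602×10⁻¹⁹ J/eV) / (6.626×10⁻³⁴ J·s)
f₀ = 9.8654e+14 Hz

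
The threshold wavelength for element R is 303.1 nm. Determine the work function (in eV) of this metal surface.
4.09 eV

At the threshold wavelength, photon energy equals work function:
φ = hc/λ₀

Calculating:
φ = (6.626×10⁻³⁴ J·s)(3×10⁸ m/s) / (303.1×10⁻⁹ m)
φ = 4.09 eV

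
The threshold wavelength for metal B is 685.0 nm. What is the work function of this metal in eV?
1.81 eV

At the threshold wavelength, photon energy equals work function:
φ = hc/λ₀

Calculating:
φ = (6.626×10⁻³⁴ J·s)(3×10⁸ m/s) / (685.0×10⁻⁹ m)
φ = 1.81 eV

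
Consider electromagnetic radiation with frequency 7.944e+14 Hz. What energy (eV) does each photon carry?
3.2854 eV

Using E = hf:

E = hf = (6.626×10⁻³⁴ J·s)(7.944e+14 Hz)
E = 3.2854 eV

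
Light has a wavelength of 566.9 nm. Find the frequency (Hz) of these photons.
5.2883e+14 Hz

Using the wave equation: c = fλ

Solving for frequency:
f = c/λ = (3×10⁸ m/s) / (566.9×10⁻⁹ m)
f = 5.2883e+14 Hz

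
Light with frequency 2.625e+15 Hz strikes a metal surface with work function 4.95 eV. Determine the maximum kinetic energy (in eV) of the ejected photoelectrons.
5.9061 eV

Using Einstein's photoelectric equation: KE_max = hf - φ

First, calculate the photon energy:
E_photon = hf = (6.626×10⁻³⁴ J·s)(2.625e+15 Hz)
E_photon = 10.8561 eV

Then, the maximum kinetic energy:
KE_max = E_photon - φ = 10.8561 eV - 4.95 eV = 5.9061 eV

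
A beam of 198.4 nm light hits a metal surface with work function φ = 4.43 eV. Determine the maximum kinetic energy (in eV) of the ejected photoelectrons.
1.8192 eV

Using Einstein's photoelectric equation: KE_max = hf - φ = hc/λ - φ

First, calculate the photon energy:
E_photon = hc/λ = (6.626×10⁻³⁴ J·s)(3×10⁸ m/s) / (198.4×10⁻⁹ m)
E_photon = 6.2492 eV

Then, the maximum kinetic energy:
KE_max = E_photon - φ = 6.2492 eV - 4.43 eV = 1.8192 eV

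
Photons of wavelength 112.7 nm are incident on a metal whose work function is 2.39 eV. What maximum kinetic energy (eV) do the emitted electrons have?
8.6113 eV

Using Einstein's photoelectric equation: KE_max = hf - φ = hc/λ - φ

First, calculate the photon energy:
E_photon = hc/λ = (6.626×10⁻³⁴ J·s)(3×10⁸ m/s) / (112.7×10⁻⁹ m)
E_photon = 11.0013 eV

Then, the maximum kinetic energy:
KE_max = E_photon - φ = 11.0013 eV - 2.39 eV = 8.6113 eV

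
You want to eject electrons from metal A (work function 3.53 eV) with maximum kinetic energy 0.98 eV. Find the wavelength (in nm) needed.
274.91 nm

From Einstein's equation: KE_max = hc/λ - φ

Rearranging for λ:
hc/λ = KE_max + φ
λ = hc/(KE_max + φ)

Required photon energy:
E_photon = KE_max + φ = 0.98 + 3.53 = 4.51 eV

Required wavelength:
λ = hc/E_photon = (6.626×10⁻³⁴)(3×10⁸) / (4.51 × 1.602×10⁻¹⁹)
λ = 274.91 nm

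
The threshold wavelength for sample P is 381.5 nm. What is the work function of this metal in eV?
3.25 eV

At the threshold wavelength, photon energy equals work function:
φ = hc/λ₀

Calculating:
φ = (6.626×10⁻³⁴ J·s)(3×10⁸ m/s) / (381.5×10⁻⁹ m)
φ = 3.25 eV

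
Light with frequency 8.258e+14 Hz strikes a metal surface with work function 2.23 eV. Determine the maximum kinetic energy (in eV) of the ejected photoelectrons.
1.1852 eV

Using Einstein's photoelectric equation: KE_max = hf - φ

First, calculate the photon energy:
E_photon = hf = (6.626×10⁻³⁴ J·s)(8.258e+14 Hz)
E_photon = 3.4152 eV

Then, the maximum kinetic energy:
KE_max = E_photon - φ = 3.4152 eV - 2.23 eV = 1.1852 eV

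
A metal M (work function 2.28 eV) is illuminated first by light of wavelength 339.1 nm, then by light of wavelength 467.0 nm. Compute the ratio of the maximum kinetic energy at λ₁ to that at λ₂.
3.6710

Using Einstein's equation: KE_max = hc/λ - φ

For λ₁ = 339.1 nm:
E₁ = hc/λ₁ = 3.6563 eV
KE₁ = E₁ - φ = 3.6563 - 2.28 = 1.3763 eV

For λ₂ = 467.0 nm:
E₂ = hc/λ₂ = 2.6549 eV
KE₂ = E₂ - φ = 2.6549 - 2.28 = 0.3749 eV

Ratio: KE₁/KE₂ = 1.3763/0.3749 = 3.6710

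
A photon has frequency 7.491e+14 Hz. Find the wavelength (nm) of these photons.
400.20 nm

Using the wave equation: c = fλ

Solving for wavelength:
λ = c/f = (3×10⁸ m/s) / (7.491e+14 Hz)
λ = 400.20 nm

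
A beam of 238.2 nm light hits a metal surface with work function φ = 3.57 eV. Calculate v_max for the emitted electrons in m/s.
7.5839e+05 m/s

First, find the maximum kinetic energy:
E_photon = hc/λ = 5.2050 eV
KE_max = E_photon - φ = 5.2050 - 3.57 = 1.6350 eV

Convert to Joules: KE_max = 1.6350 × 1.602×10⁻¹⁹ J = 2.6196e-19 J

Then use KE = ½mv² to find velocity:
v = √(2·KE/m) = √(2 × 2.6196e-19 J / 9.109e-31 kg)
v = 7.5839e+05 m/s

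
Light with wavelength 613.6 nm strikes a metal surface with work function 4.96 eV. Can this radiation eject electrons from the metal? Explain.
No

For photoemission, the photon energy must exceed the work function.

Photon energy: E = hc/λ = 2.0206 eV
Work function: φ = 4.96 eV

Since E_photon (2.0206 eV) < φ (4.96 eV), photoemission will NOT occur.
The threshold wavelength is λ₀ = hc/φ = 250.0 nm.
Since 613.6 nm > 250.0 nm, the photons lack sufficient energy.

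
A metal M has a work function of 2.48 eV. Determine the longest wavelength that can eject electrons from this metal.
499.94 nm

The threshold wavelength is when the photon energy equals the work function:
hc/λ₀ = φ

Solving for λ₀:
λ₀ = hc/φ = (6.626×10⁻³⁴ J·s)(3×10⁸ m/s) / (2.48 eV × 1.602×10⁻¹⁹ J/eV)
λ₀ = 499.94 nm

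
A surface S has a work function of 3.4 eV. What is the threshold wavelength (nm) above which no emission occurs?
364.66 nm

The threshold wavelength is when the photon energy equals the work function:
hc/λ₀ = φ

Solving for λ₀:
λ₀ = hc/φ = (6.626×10⁻³⁴ J·s)(3×10⁸ m/s) / (3.4 eV × 1.602×10⁻¹⁹ J/eV)
λ₀ = 364.66 nm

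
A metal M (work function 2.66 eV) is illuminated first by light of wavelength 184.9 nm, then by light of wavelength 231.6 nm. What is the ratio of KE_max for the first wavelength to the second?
1.5020

Using Einstein's equation: KE_max = hc/λ - φ

For λ₁ = 184.9 nm:
E₁ = hc/λ₁ = 6.7055 eV
KE₁ = E₁ - φ = 6.7055 - 2.66 = 4.0455 eV

For λ₂ = 231.6 nm:
E₂ = hc/λ₂ = 5.3534 eV
KE₂ = E₂ - φ = 5.3534 - 2.66 = 2.6934 eV

Ratio: KE₁/KE₂ = 4.0455/2.6934 = 1.5020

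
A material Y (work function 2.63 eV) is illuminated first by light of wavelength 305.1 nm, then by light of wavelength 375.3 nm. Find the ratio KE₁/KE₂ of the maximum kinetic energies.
2.1284

Using Einstein's equation: KE_max = hc/λ - φ

For λ₁ = 305.1 nm:
E₁ = hc/λ₁ = 4.0637 eV
KE₁ = E₁ - φ = 4.0637 - 2.63 = 1.4337 eV

For λ₂ = 375.3 nm:
E₂ = hc/λ₂ = 3.3036 eV
KE₂ = E₂ - φ = 3.3036 - 2.63 = 0.6736 eV

Ratio: KE₁/KE₂ = 1.4337/0.6736 = 2.1284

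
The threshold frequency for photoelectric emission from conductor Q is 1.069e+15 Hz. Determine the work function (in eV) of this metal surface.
4.42 eV

At the threshold frequency, photon energy equals work function:
φ = hf₀

Calculating:
φ = (6.626×10⁻³⁴ J·s)(1.069e+15 Hz)
φ = 4.42 eV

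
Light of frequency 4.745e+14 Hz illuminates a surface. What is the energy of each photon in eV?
1.9624 eV

Using E = hf:

E = hf = (6.626×10⁻³⁴ J·s)(4.745e+14 Hz)
E = 1.9624 eV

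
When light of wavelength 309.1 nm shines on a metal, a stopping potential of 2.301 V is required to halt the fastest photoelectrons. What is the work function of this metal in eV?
1.71 eV

The stopping potential gives the maximum kinetic energy: KE_max = eV_s = 2.301 eV

From Einstein's photoelectric equation: KE_max = hc/λ - φ
Rearranging: φ = hc/λ - KE_max

Calculate photon energy:
E_photon = hc/λ = (6.626×10⁻³⁴ J·s)(3×10⁸ m/s) / (309.1×10⁻⁹ m) = 4.0111 eV

Therefore:
φ = 4.0111 - 2.301 = 1.71 eV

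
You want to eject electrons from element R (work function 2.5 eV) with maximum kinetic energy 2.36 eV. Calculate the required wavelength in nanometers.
255.11 nm

From Einstein's equation: KE_max = hc/λ - φ

Rearranging for λ:
hc/λ = KE_max + φ
λ = hc/(KE_max + φ)

Required photon energy:
E_photon = KE_max + φ = 2.36 + 2.5 = 4.86 eV

Required wavelength:
λ = hc/E_photon = (6.626×10⁻³⁴)(3×10⁸) / (4.86 × 1.602×10⁻¹⁹)
λ = 255.11 nm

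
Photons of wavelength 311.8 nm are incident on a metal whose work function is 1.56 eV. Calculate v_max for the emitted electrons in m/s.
9.2196e+05 m/s

First, find the maximum kinetic energy:
E_photon = hc/λ = 3.9764 eV
KE_max = E_photon - φ = 3.9764 - 1.56 = 2.4164 eV

Convert to Joules: KE_max = 2.4164 × 1.602×10⁻¹⁹ J = 3.8715e-19 J

Then use KE = ½mv² to find velocity:
v = √(2·KE/m) = √(2 × 3.8715e-19 J / 9.109e-31 kg)
v = 9.2196e+05 m/s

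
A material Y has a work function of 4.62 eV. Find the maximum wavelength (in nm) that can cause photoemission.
268.36 nm

The threshold wavelength is when the photon energy equals the work function:
hc/λ₀ = φ

Solving for λ₀:
λ₀ = hc/φ = (6.626×10⁻³⁴ J·s)(3×10⁸ m/s) / (4.62 eV × 1.602×10⁻¹⁹ J/eV)
λ₀ = 268.36 nm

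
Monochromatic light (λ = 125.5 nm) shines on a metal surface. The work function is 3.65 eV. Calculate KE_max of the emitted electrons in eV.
6.2292 eV

Using Einstein's photoelectric equation: KE_max = hf - φ = hc/λ - φ

First, calculate the photon energy:
E_photon = hc/λ = (6.626×10⁻³⁴ J·s)(3×10⁸ m/s) / (125.5×10⁻⁹ m)
E_photon = 9.8792 eV

Then, the maximum kinetic energy:
KE_max = E_photon - φ = 9.8792 eV - 3.65 eV = 6.2292 eV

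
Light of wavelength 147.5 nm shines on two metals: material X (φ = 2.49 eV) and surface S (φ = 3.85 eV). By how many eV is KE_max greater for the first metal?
1.3600 eV

Using KE_max = hc/λ - φ for each metal:

Photon energy: E = hc/λ = 8.4057 eV

For material X (φ₁ = 2.49 eV):
KE₁ = E - φ₁ = 8.4057 - 2.49 = 5.9157 eV

For surface S (φ₂ = 3.85 eV):
KE₂ = E - φ₂ = 8.4057 - 3.85 = 4.5557 eV

Difference:
ΔKE = KE₁ - KE₂ = 5.9157 - 4.5557 = 1.3600 eV

Note: The difference equals the difference in work functions: 3.85 - 2.49 = 1.36 eV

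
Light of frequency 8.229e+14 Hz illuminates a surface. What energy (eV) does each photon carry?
3.4032 eV

Using E = hf:

E = hf = (6.626×10⁻³⁴ J·s)(8.229e+14 Hz)
E = 3.4032 eV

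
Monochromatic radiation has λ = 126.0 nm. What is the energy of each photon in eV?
9.8400 eV

Using E = hf = hc/λ:

E = hc/λ = (6.626×10⁻³⁴ J·s)(3×10⁸ m/s) / (126.0×10⁻⁹ m)
E = 9.8400 eV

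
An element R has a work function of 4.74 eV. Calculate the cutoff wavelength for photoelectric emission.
261.57 nm

The threshold wavelength is when the photon energy equals the work function:
hc/λ₀ = φ

Solving for λ₀:
λ₀ = hc/φ = (6.626×10⁻³⁴ J·s)(3×10⁸ m/s) / (4.74 eV × 1.602×10⁻¹⁹ J/eV)
λ₀ = 261.57 nm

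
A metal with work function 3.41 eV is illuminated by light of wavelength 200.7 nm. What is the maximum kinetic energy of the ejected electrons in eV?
2.7676 eV

Using Einstein's photoelectric equation: KE_max = hf - φ = hc/λ - φ

First, calculate the photon energy:
E_photon = hc/λ = (6.626×10⁻³⁴ J·s)(3×10⁸ m/s) / (200.7×10⁻⁹ m)
E_photon = 6.1776 eV

Then, the maximum kinetic energy:
KE_max = E_photon - φ = 6.1776 eV - 3.41 eV = 2.7676 eV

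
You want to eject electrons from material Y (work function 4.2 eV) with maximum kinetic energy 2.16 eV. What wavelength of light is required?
194.94 nm

From Einstein's equation: KE_max = hc/λ - φ

Rearranging for λ:
hc/λ = KE_max + φ
λ = hc/(KE_max + φ)

Required photon energy:
E_photon = KE_max + φ = 2.16 + 4.2 = 6.36 eV

Required wavelength:
λ = hc/E_photon = (6.626×10⁻³⁴)(3×10⁸) / (6.36 × 1.602×10⁻¹⁹)
λ = 194.94 nm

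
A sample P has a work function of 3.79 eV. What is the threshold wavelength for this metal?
327.14 nm

The threshold wavelength is when the photon energy equals the work function:
hc/λ₀ = φ

Solving for λ₀:
λ₀ = hc/φ = (6.626×10⁻³⁴ J·s)(3×10⁸ m/s) / (3.79 eV × 1.602×10⁻¹⁹ J/eV)
λ₀ = 327.14 nm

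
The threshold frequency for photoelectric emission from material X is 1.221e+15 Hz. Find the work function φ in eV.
5.05 eV

At the threshold frequency, photon energy equals work function:
φ = hf₀

Calculating:
φ = (6.626×10⁻³⁴ J·s)(1.221e+15 Hz)
φ = 5.05 eV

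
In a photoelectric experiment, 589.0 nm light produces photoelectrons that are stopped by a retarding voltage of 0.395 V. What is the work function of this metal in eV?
1.71 eV

The stopping potential gives the maximum kinetic energy: KE_max = eV_s = 0.395 eV

From Einstein's photoelectric equation: KE_max = hc/λ - φ
Rearranging: φ = hc/λ - KE_max

Calculate photon energy:
E_photon = hc/λ = (6.626×10⁻³⁴ J·s)(3×10⁸ m/s) / (589.0×10⁻⁹ m) = 2.1050 eV

Therefore:
φ = 2.1050 - 0.395 = 1.71 eV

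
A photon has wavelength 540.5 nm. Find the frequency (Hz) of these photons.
5.5466e+14 Hz

Using the wave equation: c = fλ

Solving for frequency:
f = c/λ = (3×10⁸ m/s) / (540.5×10⁻⁹ m)
f = 5.5466e+14 Hz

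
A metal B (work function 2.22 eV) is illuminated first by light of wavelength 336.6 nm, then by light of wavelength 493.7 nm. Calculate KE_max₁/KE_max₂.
5.0233

Using Einstein's equation: KE_max = hc/λ - φ

For λ₁ = 336.6 nm:
E₁ = hc/λ₁ = 3.6834 eV
KE₁ = E₁ - φ = 3.6834 - 2.22 = 1.4634 eV

For λ₂ = 493.7 nm:
E₂ = hc/λ₂ = 2.5113 eV
KE₂ = E₂ - φ = 2.5113 - 2.22 = 0.2913 eV

Ratio: KE₁/KE₂ = 1.4634/0.2913 = 5.0233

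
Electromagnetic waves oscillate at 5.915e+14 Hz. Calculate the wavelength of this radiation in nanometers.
506.83 nm

Using the wave equation: c = fλ

Solving for wavelength:
λ = c/f = (3×10⁸ m/s) / (5.915e+14 Hz)
λ = 506.83 nm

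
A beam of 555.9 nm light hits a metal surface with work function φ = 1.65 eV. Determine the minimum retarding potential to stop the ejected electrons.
0.5803 V

The stopping potential V_s satisfies: eV_s = KE_max

First, find KE_max using Einstein's equation:
E_photon = hc/λ = 2.2303 eV
KE_max = E_photon - φ = 2.2303 - 1.65 = 0.5803 eV

Since eV_s = KE_max:
V_s = KE_max/e = 0.5803 V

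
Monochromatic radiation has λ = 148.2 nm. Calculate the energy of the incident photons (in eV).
8.3660 eV

Using E = hf = hc/λ:

E = hc/λ = (6.626×10⁻³⁴ J·s)(3×10⁸ m/s) / (148.2×10⁻⁹ m)
E = 8.3660 eV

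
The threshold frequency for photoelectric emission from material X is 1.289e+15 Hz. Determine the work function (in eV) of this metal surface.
5.33 eV

At the threshold frequency, photon energy equals work function:
φ = hf₀

Calculating:
φ = (6.626×10⁻³⁴ J·s)(1.289e+15 Hz)
φ = 5.33 eV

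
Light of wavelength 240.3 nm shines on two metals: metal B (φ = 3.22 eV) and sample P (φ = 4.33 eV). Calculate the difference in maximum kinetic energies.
1.1100 eV

Using KE_max = hc/λ - φ for each metal:

Photon energy: E = hc/λ = 5.1596 eV

For metal B (φ₁ = 3.22 eV):
KE₁ = E - φ₁ = 5.1596 - 3.22 = 1.9396 eV

For sample P (φ₂ = 4.33 eV):
KE₂ = E - φ₂ = 5.1596 - 4.33 = 0.8296 eV

Difference:
ΔKE = KE₁ - KE₂ = 1.9396 - 0.8296 = 1.1100 eV

Note: The difference equals the difference in work functions: 4.33 - 3.22 = 1.11 eV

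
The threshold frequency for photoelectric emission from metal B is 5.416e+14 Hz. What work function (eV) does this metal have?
2.24 eV

At the threshold frequency, photon energy equals work function:
φ = hf₀

Calculating:
φ = (6.626×10⁻³⁴ J·s)(5.416e+14 Hz)
φ = 2.24 eV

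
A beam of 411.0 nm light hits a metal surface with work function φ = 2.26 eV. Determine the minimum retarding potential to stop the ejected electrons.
0.7566 V

The stopping potential V_s satisfies: eV_s = KE_max

First, find KE_max using Einstein's equation:
E_photon = hc/λ = 3.0166 eV
KE_max = E_photon - φ = 3.0166 - 2.26 = 0.7566 eV

Since eV_s = KE_max:
V_s = KE_max/e = 0.7566 V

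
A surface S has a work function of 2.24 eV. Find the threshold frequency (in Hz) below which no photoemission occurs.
5.4163e+14 Hz

The threshold frequency is when the photon energy equals the work function:
hf₀ = φ

Solving for f₀:
f₀ = φ/h = (2.24 eV × 1.602×10⁻¹⁹ J/eV) / (6.626×10⁻³⁴ J·s)
f₀ = 5.4163e+14 Hz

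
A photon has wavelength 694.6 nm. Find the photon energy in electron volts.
1.7850 eV

Using E = hf = hc/λ:

E = hc/λ = (6.626×10⁻³⁴ J·s)(3×10⁸ m/s) / (694.6×10⁻⁹ m)
E = 1.7850 eV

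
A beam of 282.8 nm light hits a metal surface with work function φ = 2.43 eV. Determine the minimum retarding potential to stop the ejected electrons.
1.9542 V

The stopping potential V_s satisfies: eV_s = KE_max

First, find KE_max using Einstein's equation:
E_photon = hc/λ = 4.3842 eV
KE_max = E_photon - φ = 4.3842 - 2.43 = 1.9542 eV

Since eV_s = KE_max:
V_s = KE_max/e = 1.9542 V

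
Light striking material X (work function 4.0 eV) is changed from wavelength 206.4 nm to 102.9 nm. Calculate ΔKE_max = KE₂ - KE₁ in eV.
6.0420 eV

Using Einstein's equation: KE_max = hc/λ - φ

For λ₁ = 206.4 nm:
KE₁ = hc/λ₁ - φ = 6.0070 - 4.0 = 2.0070 eV

For λ₂ = 102.9 nm:
KE₂ = hc/λ₂ - φ = 12.0490 - 4.0 = 8.0490 eV

Change in KE:
ΔKE = KE₂ - KE₁ = 8.0490 - 2.0070 = 6.0420 eV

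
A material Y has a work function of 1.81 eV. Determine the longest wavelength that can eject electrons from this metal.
685.00 nm

The threshold wavelength is when the photon energy equals the work function:
hc/λ₀ = φ

Solving for λ₀:
λ₀ = hc/φ = (6.626×10⁻³⁴ J·s)(3×10⁸ m/s) / (1.81 eV × 1.602×10⁻¹⁹ J/eV)
λ₀ = 685.00 nm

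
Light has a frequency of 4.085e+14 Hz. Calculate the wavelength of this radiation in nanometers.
733.89 nm

Using the wave equation: c = fλ

Solving for wavelength:
λ = c/f = (3×10⁸ m/s) / (4.085e+14 Hz)
λ = 733.89 nm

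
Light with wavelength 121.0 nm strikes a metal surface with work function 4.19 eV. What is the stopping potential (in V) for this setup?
6.0566 V

The stopping potential V_s satisfies: eV_s = KE_max

First, find KE_max using Einstein's equation:
E_photon = hc/λ = 10.2466 eV
KE_max = E_photon - φ = 10.2466 - 4.19 = 6.0566 eV

Since eV_s = KE_max:
V_s = KE_max/e = 6.0566 V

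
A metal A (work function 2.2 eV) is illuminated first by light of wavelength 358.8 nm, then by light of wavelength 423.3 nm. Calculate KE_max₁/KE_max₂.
1.7223

Using Einstein's equation: KE_max = hc/λ - φ

For λ₁ = 358.8 nm:
E₁ = hc/λ₁ = 3.4555 eV
KE₁ = E₁ - φ = 3.4555 - 2.2 = 1.2555 eV

For λ₂ = 423.3 nm:
E₂ = hc/λ₂ = 2.9290 eV
KE₂ = E₂ - φ = 2.9290 - 2.2 = 0.7290 eV

Ratio: KE₁/KE₂ = 1.2555/0.7290 = 1.7223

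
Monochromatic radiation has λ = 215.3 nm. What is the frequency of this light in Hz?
1.3924e+15 Hz

Using the wave equation: c = fλ

Solving for frequency:
f = c/λ = (3×10⁸ m/s) / (215.3×10⁻⁹ m)
f = 1.3924e+15 Hz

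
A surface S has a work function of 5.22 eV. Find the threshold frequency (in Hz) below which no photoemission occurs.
1.2622e+15 Hz

The threshold frequency is when the photon energy equals the work function:
hf₀ = φ

Solving for f₀:
f₀ = φ/h = (5.22 eV × 1.602×10⁻¹⁹ J/eV) / (6.626×10⁻³⁴ J·s)
f₀ = 1.2622e+15 Hz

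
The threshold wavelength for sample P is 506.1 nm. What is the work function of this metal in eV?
2.45 eV

At the threshold wavelength, photon energy equals work function:
φ = hc/λ₀

Calculating:
φ = (6.626×10⁻³⁴ J·s)(3×10⁸ m/s) / (506.1×10⁻⁹ m)
φ = 2.45 eV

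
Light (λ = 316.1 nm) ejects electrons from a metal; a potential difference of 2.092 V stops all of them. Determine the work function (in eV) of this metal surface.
1.83 eV

The stopping potential gives the maximum kinetic energy: KE_max = eV_s = 2.092 eV

From Einstein's photoelectric equation: KE_max = hc/λ - φ
Rearranging: φ = hc/λ - KE_max

Calculate photon energy:
E_photon = hc/λ = (6.626×10⁻³⁴ J·s)(3×10⁸ m/s) / (316.1×10⁻⁹ m) = 3.9223 eV

Therefore:
φ = 3.9223 - 2.092 = 1.83 eV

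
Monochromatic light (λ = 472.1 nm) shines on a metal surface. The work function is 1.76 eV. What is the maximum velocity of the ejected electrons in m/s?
5.5200e+05 m/s

First, find the maximum kinetic energy:
E_photon = hc/λ = 2.6262 eV
KE_max = E_photon - φ = 2.6262 - 1.76 = 0.8662 eV

Convert to Joules: KE_max = 0.8662 × 1.602×10⁻¹⁹ J = 1.3878e-19 J

Then use KE = ½mv² to find velocity:
v = √(2·KE/m) = √(2 × 1.3878e-19 J / 9.109e-31 kg)
v = 5.5200e+05 m/s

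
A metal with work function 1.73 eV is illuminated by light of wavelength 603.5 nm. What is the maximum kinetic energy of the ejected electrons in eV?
0.3244 eV

Using Einstein's photoelectric equation: KE_max = hf - φ = hc/λ - φ

First, calculate the photon energy:
E_photon = hc/λ = (6.626×10⁻³⁴ J·s)(3×10⁸ m/s) / (603.5×10⁻⁹ m)
E_photon = 2.0544 eV

Then, the maximum kinetic energy:
KE_max = E_photon - φ = 2.0544 eV - 1.73 eV = 0.3244 eV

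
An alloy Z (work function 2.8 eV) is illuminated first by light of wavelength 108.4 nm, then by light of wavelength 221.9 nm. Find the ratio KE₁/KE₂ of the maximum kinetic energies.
3.0988

Using Einstein's equation: KE_max = hc/λ - φ

For λ₁ = 108.4 nm:
E₁ = hc/λ₁ = 11.4377 eV
KE₁ = E₁ - φ = 11.4377 - 2.8 = 8.6377 eV

For λ₂ = 221.9 nm:
E₂ = hc/λ₂ = 5.5874 eV
KE₂ = E₂ - φ = 5.5874 - 2.8 = 2.7874 eV

Ratio: KE₁/KE₂ = 8.6377/2.7874 = 3.0988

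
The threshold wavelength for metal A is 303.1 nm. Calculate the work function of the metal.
4.09 eV

At the threshold wavelength, photon energy equals work function:
φ = hc/λ₀

Calculating:
φ = (6.626×10⁻³⁴ J·s)(3×10⁸ m/s) / (303.1×10⁻⁹ m)
φ = 4.09 eV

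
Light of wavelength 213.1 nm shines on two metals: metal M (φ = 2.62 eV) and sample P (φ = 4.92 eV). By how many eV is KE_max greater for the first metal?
2.3000 eV

Using KE_max = hc/λ - φ for each metal:

Photon energy: E = hc/λ = 5.8181 eV

For metal M (φ₁ = 2.62 eV):
KE₁ = E - φ₁ = 5.8181 - 2.62 = 3.1981 eV

For sample P (φ₂ = 4.92 eV):
KE₂ = E - φ₂ = 5.8181 - 4.92 = 0.8981 eV

Difference:
ΔKE = KE₁ - KE₂ = 3.1981 - 0.8981 = 2.3000 eV

Note: The difference equals the difference in work functions: 4.92 - 2.62 = 2.30 eV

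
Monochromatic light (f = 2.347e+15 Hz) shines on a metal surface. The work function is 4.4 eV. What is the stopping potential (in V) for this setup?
5.3064 V

The stopping potential V_s satisfies: eV_s = KE_max

First, find KE_max using Einstein's equation:
E_photon = hf = (6.626×10⁻³⁴ J·s)(2.347e+15 Hz) = 9.7064 eV
KE_max = E_photon - φ = 9.7064 - 4.4 = 5.3064 eV

Since eV_s = KE_max:
V_s = KE_max/e = 5.3064 V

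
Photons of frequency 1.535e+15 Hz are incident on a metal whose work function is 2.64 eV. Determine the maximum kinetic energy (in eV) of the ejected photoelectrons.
3.7082 eV

Using Einstein's photoelectric equation: KE_max = hf - φ

First, calculate the photon energy:
E_photon = hf = (6.626×10⁻³⁴ J·s)(1.535e+15 Hz)
E_photon = 6.3482 eV

Then, the maximum kinetic energy:
KE_max = E_photon - φ = 6.3482 eV - 2.64 eV = 3.7082 eV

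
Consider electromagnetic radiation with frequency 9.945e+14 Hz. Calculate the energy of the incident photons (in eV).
4.1129 eV

Using E = hf:

E = hf = (6.626×10⁻³⁴ J·s)(9.945e+14 Hz)
E = 4.1129 eV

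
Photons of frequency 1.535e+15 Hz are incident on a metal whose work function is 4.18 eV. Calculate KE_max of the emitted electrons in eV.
2.1682 eV

Using Einstein's photoelectric equation: KE_max = hf - φ

First, calculate the photon energy:
E_photon = hf = (6.626×10⁻³⁴ J·s)(1.535e+15 Hz)
E_photon = 6.3482 eV

Then, the maximum kinetic energy:
KE_max = E_photon - φ = 6.3482 eV - 4.18 eV = 2.1682 eV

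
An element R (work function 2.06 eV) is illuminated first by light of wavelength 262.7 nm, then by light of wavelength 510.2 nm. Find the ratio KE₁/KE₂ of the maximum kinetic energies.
7.1860

Using Einstein's equation: KE_max = hc/λ - φ

For λ₁ = 262.7 nm:
E₁ = hc/λ₁ = 4.7196 eV
KE₁ = E₁ - φ = 4.7196 - 2.06 = 2.6596 eV

For λ₂ = 510.2 nm:
E₂ = hc/λ₂ = 2.4301 eV
KE₂ = E₂ - φ = 2.4301 - 2.06 = 0.3701 eV

Ratio: KE₁/KE₂ = 2.6596/0.3701 = 7.1860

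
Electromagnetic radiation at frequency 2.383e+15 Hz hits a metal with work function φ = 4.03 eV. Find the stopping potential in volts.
5.8253 V

The stopping potential V_s satisfies: eV_s = KE_max

First, find KE_max using Einstein's equation:
E_photon = hf = (6.626×10⁻³⁴ J·s)(2.383e+15 Hz) = 9.8553 eV
KE_max = E_photon - φ = 9.8553 - 4.03 = 5.8253 eV

Since eV_s = KE_max:
V_s = KE_max/e = 5.8253 V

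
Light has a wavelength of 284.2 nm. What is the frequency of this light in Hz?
1.0549e+15 Hz

Using the wave equation: c = fλ

Solving for frequency:
f = c/λ = (3×10⁸ m/s) / (284.2×10⁻⁹ m)
f = 1.0549e+15 Hz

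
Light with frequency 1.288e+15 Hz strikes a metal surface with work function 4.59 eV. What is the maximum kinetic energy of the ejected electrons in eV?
0.7367 eV

Using Einstein's photoelectric equation: KE_max = hf - φ

First, calculate the photon energy:
E_photon = hf = (6.626×10⁻³⁴ J·s)(1.288e+15 Hz)
E_photon = 5.3267 eV

Then, the maximum kinetic energy:
KE_max = E_photon - φ = 5.3267 eV - 4.59 eV = 0.7367 eV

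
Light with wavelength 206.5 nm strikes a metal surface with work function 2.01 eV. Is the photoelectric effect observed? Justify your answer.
Yes

For photoemission, the photon energy must exceed the work function.

Photon energy: E = hc/λ = 6.0041 eV
Work function: φ = 2.01 eV

Since E_photon (6.0041 eV) > φ (2.01 eV), photoemission WILL occur.
The threshold wavelength is λ₀ = hc/φ = 616.8 nm.
Since 206.5 nm < 616.8 nm, the light has sufficient energy.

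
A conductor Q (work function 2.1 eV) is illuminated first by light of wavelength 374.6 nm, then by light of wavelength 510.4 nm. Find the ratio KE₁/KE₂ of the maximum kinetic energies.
3.6754

Using Einstein's equation: KE_max = hc/λ - φ

For λ₁ = 374.6 nm:
E₁ = hc/λ₁ = 3.3098 eV
KE₁ = E₁ - φ = 3.3098 - 2.1 = 1.2098 eV

For λ₂ = 510.4 nm:
E₂ = hc/λ₂ = 2.4292 eV
KE₂ = E₂ - φ = 2.4292 - 2.1 = 0.3292 eV

Ratio: KE₁/KE₂ = 1.2098/0.3292 = 3.6754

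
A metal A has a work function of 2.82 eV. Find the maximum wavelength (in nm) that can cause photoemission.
439.66 nm

The threshold wavelength is when the photon energy equals the work function:
hc/λ₀ = φ

Solving for λ₀:
λ₀ = hc/φ = (6.626×10⁻³⁴ J·s)(3×10⁸ m/s) / (2.82 eV × 1.602×10⁻¹⁹ J/eV)
λ₀ = 439.66 nm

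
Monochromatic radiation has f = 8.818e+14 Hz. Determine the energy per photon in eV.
3.6468 eV

Using E = hf:

E = hf = (6.626×10⁻³⁴ J·s)(8.818e+14 Hz)
E = 3.6468 eV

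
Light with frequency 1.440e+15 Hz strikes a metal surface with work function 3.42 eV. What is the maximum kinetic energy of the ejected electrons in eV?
2.5354 eV

Using Einstein's photoelectric equation: KE_max = hf - φ

First, calculate the photon energy:
E_photon = hf = (6.626×10⁻³⁴ J·s)(1.440e+15 Hz)
E_photon = 5.9554 eV

Then, the maximum kinetic energy:
KE_max = E_photon - φ = 5.9554 eV - 3.42 eV = 2.5354 eV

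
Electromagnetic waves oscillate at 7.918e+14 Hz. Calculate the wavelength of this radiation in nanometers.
378.62 nm

Using the wave equation: c = fλ

Solving for wavelength:
λ = c/f = (3×10⁸ m/s) / (7.918e+14 Hz)
λ = 378.62 nm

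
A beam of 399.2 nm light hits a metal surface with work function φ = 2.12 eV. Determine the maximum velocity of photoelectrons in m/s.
5.8888e+05 m/s

First, find the maximum kinetic energy:
E_photon = hc/λ = 3.1058 eV
KE_max = E_photon - φ = 3.1058 - 2.12 = 0.9858 eV

Convert to Joules: KE_max = 0.9858 × 1.602×10⁻¹⁹ J = 1.5795e-19 J

Then use KE = ½mv² to find velocity:
v = √(2·KE/m) = √(2 × 1.5795e-19 J / 9.109e-31 kg)
v = 5.8888e+05 m/s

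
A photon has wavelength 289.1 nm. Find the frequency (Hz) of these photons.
1.0370e+15 Hz

Using the wave equation: c = fλ

Solving for frequency:
f = c/λ = (3×10⁸ m/s) / (289.1×10⁻⁹ m)
f = 1.0370e+15 Hz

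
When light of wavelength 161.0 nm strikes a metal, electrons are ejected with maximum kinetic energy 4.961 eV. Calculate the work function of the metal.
2.74 eV

From Einstein's photoelectric equation: KE_max = hf - φ = hc/λ - φ

Rearranging for φ:
φ = hc/λ - KE_max

Calculate photon energy:
E_photon = hc/λ = 7.7009 eV

Therefore:
φ = 7.7009 - 4.961 = 2.74 eV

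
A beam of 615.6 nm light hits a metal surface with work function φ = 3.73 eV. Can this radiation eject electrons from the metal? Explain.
No

For photoemission, the photon energy must exceed the work function.

Photon energy: E = hc/λ = 2.0140 eV
Work function: φ = 3.73 eV

Since E_photon (2.0140 eV) < φ (3.73 eV), photoemission will NOT occur.
The threshold wavelength is λ₀ = hc/φ = 332.4 nm.
Since 615.6 nm > 332.4 nm, the photons lack sufficient energy.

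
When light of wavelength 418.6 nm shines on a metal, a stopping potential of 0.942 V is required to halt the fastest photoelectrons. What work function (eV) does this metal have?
2.02 eV

The stopping potential gives the maximum kinetic energy: KE_max = eV_s = 0.942 eV

From Einstein's photoelectric equation: KE_max = hc/λ - φ
Rearranging: φ = hc/λ - KE_max

Calculate photon energy:
E_photon = hc/λ = (6.626×10⁻³⁴ J·s)(3×10⁸ m/s) / (418.6×10⁻⁹ m) = 2.9619 eV

Therefore:
φ = 2.9619 - 0.942 = 2.02 eV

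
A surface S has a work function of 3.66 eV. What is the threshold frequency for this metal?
8.8498e+14 Hz

The threshold frequency is when the photon energy equals the work function:
hf₀ = φ

Solving for f₀:
f₀ = φ/h = (3.66 eV × 1.602×10⁻¹⁹ J/eV) / (6.626×10⁻³⁴ J·s)
f₀ = 8.8498e+14 Hz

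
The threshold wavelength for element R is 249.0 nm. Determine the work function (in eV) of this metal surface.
4.98 eV

At the threshold wavelength, photon energy equals work function:
φ = hc/λ₀

Calculating:
φ = (6.626×10⁻³⁴ J·s)(3×10⁸ m/s) / (249.0×10⁻⁹ m)
φ = 4.98 eV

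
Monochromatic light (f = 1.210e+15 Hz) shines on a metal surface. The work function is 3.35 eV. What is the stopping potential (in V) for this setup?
1.6542 V

The stopping potential V_s satisfies: eV_s = KE_max

First, find KE_max using Einstein's equation:
E_photon = hf = (6.626×10⁻³⁴ J·s)(1.210e+15 Hz) = 5.0042 eV
KE_max = E_photon - φ = 5.0042 - 3.35 = 1.6542 eV

Since eV_s = KE_max:
V_s = KE_max/e = 1.6542 V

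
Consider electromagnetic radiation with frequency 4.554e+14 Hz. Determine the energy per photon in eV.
1.8834 eV

Using E = hf:

E = hf = (6.626×10⁻³⁴ J·s)(4.554e+14 Hz)
E = 1.8834 eV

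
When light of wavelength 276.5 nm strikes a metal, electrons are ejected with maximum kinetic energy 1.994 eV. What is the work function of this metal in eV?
2.49 eV

From Einstein's photoelectric equation: KE_max = hf - φ = hc/λ - φ

Rearranging for φ:
φ = hc/λ - KE_max

Calculate photon energy:
E_photon = hc/λ = 4.4841 eV

Therefore:
φ = 4.4841 - 1.994 = 2.49 eV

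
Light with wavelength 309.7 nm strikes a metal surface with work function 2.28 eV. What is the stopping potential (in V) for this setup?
1.7234 V

The stopping potential V_s satisfies: eV_s = KE_max

First, find KE_max using Einstein's equation:
E_photon = hc/λ = 4.0034 eV
KE_max = E_photon - φ = 4.0034 - 2.28 = 1.7234 eV

Since eV_s = KE_max:
V_s = KE_max/e = 1.7234 V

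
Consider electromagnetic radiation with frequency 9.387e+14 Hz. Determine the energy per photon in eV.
3.8822 eV

Using E = hf:

E = hf = (6.626×10⁻³⁴ J·s)(9.387e+14 Hz)
E = 3.8822 eV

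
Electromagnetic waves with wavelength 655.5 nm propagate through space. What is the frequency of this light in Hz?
4.5735e+14 Hz

Using the wave equation: c = fλ

Solving for frequency:
f = c/λ = (3×10⁸ m/s) / (655.5×10⁻⁹ m)
f = 4.5735e+14 Hz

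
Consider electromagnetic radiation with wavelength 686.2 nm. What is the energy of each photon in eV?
1.8068 eV

Using E = hf = hc/λ:

E = hc/λ = (6.626×10⁻³⁴ J·s)(3×10⁸ m/s) / (686.2×10⁻⁹ m)
E = 1.8068 eV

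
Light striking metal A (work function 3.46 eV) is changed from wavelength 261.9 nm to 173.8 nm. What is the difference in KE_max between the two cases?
2.3997 eV

Using Einstein's equation: KE_max = hc/λ - φ

For λ₁ = 261.9 nm:
KE₁ = hc/λ₁ - φ = 4.7340 - 3.46 = 1.2740 eV

For λ₂ = 173.8 nm:
KE₂ = hc/λ₂ - φ = 7.1337 - 3.46 = 3.6737 eV

Change in KE:
ΔKE = KE₂ - KE₁ = 3.6737 - 1.2740 = 2.3997 eV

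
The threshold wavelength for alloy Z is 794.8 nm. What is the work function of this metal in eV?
1.56 eV

At the threshold wavelength, photon energy equals work function:
φ = hc/λ₀

Calculating:
φ = (6.626×10⁻³⁴ J·s)(3×10⁸ m/s) / (794.8×10⁻⁹ m)
φ = 1.56 eV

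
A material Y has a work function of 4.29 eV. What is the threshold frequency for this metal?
1.0373e+15 Hz

The threshold frequency is when the photon energy equals the work function:
hf₀ = φ

Solving for f₀:
f₀ = φ/h = (4.29 eV × 1.602×10⁻¹⁹ J/eV) / (6.626×10⁻³⁴ J·s)
f₀ = 1.0373e+15 Hz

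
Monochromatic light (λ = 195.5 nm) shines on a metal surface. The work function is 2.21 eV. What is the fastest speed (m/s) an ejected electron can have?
1.2056e+06 m/s

First, find the maximum kinetic energy:
E_photon = hc/λ = 6.3419 eV
KE_max = E_photon - φ = 6.3419 - 2.21 = 4.1319 eV

Convert to Joules: KE_max = 4.1319 × 1.602×10⁻¹⁹ J = 6.6200e-19 J

Then use KE = ½mv² to find velocity:
v = √(2·KE/m) = √(2 × 6.6200e-19 J / 9.109e-31 kg)
v = 1.2056e+06 m/s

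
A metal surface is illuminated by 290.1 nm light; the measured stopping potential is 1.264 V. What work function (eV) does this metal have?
3.01 eV

The stopping potential gives the maximum kinetic energy: KE_max = eV_s = 1.264 eV

From Einstein's photoelectric equation: KE_max = hc/λ - φ
Rearranging: φ = hc/λ - KE_max

Calculate photon energy:
E_photon = hc/λ = (6.626×10⁻³⁴ J·s)(3×10⁸ m/s) / (290.1×10⁻⁹ m) = 4.2738 eV

Therefore:
φ = 4.2738 - 1.264 = 3.01 eV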